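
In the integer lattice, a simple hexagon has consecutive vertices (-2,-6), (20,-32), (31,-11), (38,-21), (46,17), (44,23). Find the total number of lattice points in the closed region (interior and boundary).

By the shoelace formula, twice the signed area is |[(-2)·(-32) − 20·(-6)] + [20·(-11) − 31·(-32)] + [31·(-21) − 38·(-11)] + [38·17 − 46·(-21)] + [46·23 − 44·17] + [44·(-6) − (-2)·23]| = 2427, so the area is 1213.5.
Summing gcd(|Δx|,|Δy|) over the edges gives the boundary count: gcd(22,26) + gcd(11,21) + gcd(7,10) + gcd(8,38) + gcd(2,6) + gcd(46,29) = 2+1+1+2+2+1 = 9.
Pick's theorem gives I = A − B/2 + 1 = 1213.5 − 9/2 + 1 = 1210, so the closed region contains I + B = 1210 + 9 = 1219 lattice points.

1219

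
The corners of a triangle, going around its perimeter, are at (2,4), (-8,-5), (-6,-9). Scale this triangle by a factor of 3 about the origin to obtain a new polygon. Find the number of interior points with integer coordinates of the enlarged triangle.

256

Using the shoelace formula, 2A = |[2·(-5) − (-8)·4] + [(-8)·(-9) − (-6)·(-5)] + [(-6)·4 − 2·(-9)]| = 58, so the area is 29.
Along each edge there are gcd(|Δx|,|Δy|)+1 lattice points, so counting each shared vertex once the boundary has gcd(10,9) + gcd(2,4) + gcd(8,13) = 1+2+1 = 4.
Scaling by 3 multiplies the area by 3² = 9 (so the new area is 261) and multiplies the boundary lattice-point count by 3, giving 12.
By Pick's theorem, the interior count of the dilated polygon is 261 − 12/2 + 1 = 256.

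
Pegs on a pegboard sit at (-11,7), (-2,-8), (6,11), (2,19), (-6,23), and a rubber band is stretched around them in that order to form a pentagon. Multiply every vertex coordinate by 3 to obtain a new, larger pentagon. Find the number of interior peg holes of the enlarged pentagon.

By the shoelace formula, twice the signed area is |((-11)·(-8) − (-2)·7) + ((-2)·11 − 6·(-8)) + (6·19 − 2·11) + (2·23 − (-6)·19) + ((-6)·7 − (-11)·23)| = 591, so the area is 295.5.
Summing gcd(|Δx|,|Δy|) over the edges gives the boundary count: gcd(9,15) + gcd(8,19) + gcd(4,8) + gcd(8,4) + gcd(5,16) = 3+1+4+4+1 = 13.
Scaling by 3 multiplies the area by 3² = 9 (so the new area is 5319/2) and multiplies the boundary lattice-point count by 3, giving 39.
By Pick's theorem, the interior count of the dilated polygon is 5319/2 − 39/2 + 1 = 2641.

2641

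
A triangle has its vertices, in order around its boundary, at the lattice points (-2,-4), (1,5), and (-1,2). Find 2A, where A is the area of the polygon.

9

The shoelace formula gives twice the area as |[(-2)·5 − 1·(-4)] + [1·2 − (-1)·5] + [(-1)·(-4) − (-2)·2]| = 9, so the area is 4.5.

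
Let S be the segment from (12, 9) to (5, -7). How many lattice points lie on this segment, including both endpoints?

2

The number of lattice points on a segment between lattice points is gcd(|Δx|,|Δy|) + 1 = gcd(7,16) + 1 = 1 + 1 = 2.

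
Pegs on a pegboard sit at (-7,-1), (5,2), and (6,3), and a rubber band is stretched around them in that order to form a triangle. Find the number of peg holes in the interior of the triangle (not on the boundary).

The shoelace formula gives twice the area as |[(-7)·2 − 5·(-1)] + [5·3 − 6·2] + [6·(-1) − (-7)·3]| = 9, so the area is 9/2.
Summing gcd(|Δx|,|Δy|) over the edges gives the boundary count: gcd(12,3) + gcd(1,1) + gcd(13,4) = 3+1+1 = 5.
By Pick's theorem A = I + B/2 − 1, so I = 9/2 − 5/2 + 1 = 3.

3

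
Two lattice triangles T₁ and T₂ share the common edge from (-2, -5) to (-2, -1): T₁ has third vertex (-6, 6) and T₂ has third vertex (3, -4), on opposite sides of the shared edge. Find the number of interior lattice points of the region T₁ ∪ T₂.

The union is the simple quadrilateral with vertices (-2, -5), (-6, 6), (-2, -1), (3, -4) in order.
By the shoelace formula, twice the signed area is |[(-2)·6 − (-6)·(-5)] + [(-6)·(-1) − (-2)·6] + [(-2)·(-4) − 3·(-1)] + [3·(-5) − (-2)·(-4)]| = 36, so the area is 18.
Summing gcd(|Δx|,|Δy|) over the edges gives the boundary count: gcd(4,11) + gcd(4,7) + gcd(5,3) + gcd(5,1) = 1+1+1+1 = 4.
By Pick's theorem I = A − B/2 + 1 = 18 − 4/2 + 1 = 17.

17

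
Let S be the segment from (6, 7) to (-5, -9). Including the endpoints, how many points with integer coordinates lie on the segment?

2

The number of lattice points on a segment between lattice points is gcd(|Δx|,|Δy|) + 1 = gcd(11,16) + 1 = 1 + 1 = 2.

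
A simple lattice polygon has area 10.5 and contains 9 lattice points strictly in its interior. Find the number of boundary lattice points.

Pick's theorem gives A = I + B/2 − 1, so B = 2(A − I + 1) = 2(10.5 − 9 + 1) = 5.

5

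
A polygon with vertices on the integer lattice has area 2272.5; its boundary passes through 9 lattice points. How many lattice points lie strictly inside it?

Pick's theorem A = I + B/2 − 1 rearranges to I = A − B/2 + 1 = 2272.5 − 9/2 + 1 = 2269.

2269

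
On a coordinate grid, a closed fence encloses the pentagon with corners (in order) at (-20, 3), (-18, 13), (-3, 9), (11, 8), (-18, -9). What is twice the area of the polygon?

641

By the shoelace formula, twice the signed area is |((-20)·13 − (-18)·3) + ((-18)·9 − (-3)·13) + ((-3)·8 − 11·9) + (11·(-9) − (-18)·8) + ((-18)·3 − (-20)·(-9))| = 641, so the area is 641/2.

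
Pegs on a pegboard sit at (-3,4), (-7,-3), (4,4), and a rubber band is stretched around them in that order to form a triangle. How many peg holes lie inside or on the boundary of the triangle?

The shoelace formula gives twice the area as |[(-3)·(-3) − (-7)·4] + [(-7)·4 − 4·(-3)] + [4·4 − (-3)·4]| = 49, so the area is 49/2.
The number of boundary lattice points is Σ gcd(|Δx|,|Δy|) = gcd(4,7) + gcd(11,7) + gcd(7,0) = 1+1+7 = 9.
Pick's theorem gives I = A − B/2 + 1 = 49/2 − 9/2 + 1 = 21, so the closed region contains I + B = 21 + 9 = 30 lattice points.

30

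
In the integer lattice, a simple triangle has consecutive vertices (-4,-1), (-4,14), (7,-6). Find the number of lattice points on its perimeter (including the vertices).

Along each edge there are gcd(|Δx|,|Δy|)+1 lattice points, so counting each shared vertex once the boundary has gcd(0,15) + gcd(11,20) + gcd(11,5) = 15+1+1 = 17.

17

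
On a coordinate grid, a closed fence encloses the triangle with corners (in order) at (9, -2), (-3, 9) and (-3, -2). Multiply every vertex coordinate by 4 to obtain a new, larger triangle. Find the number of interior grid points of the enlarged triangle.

1009

Using the shoelace formula, 2A = |(9·9 − (-3)·(-2)) + ((-3)·(-2) − (-3)·9) + ((-3)·(-2) − 9·(-2))| = 132, so the area is 66.
The number of boundary lattice points is Σ gcd(|Δx|,|Δy|) = gcd(12,11) + gcd(0,11) + gcd(12,0) = 1+11+12 = 24.
Scaling by 4 multiplies the area by 4² = 16 (so the new area is 1056) and multiplies the boundary lattice-point count by 4, giving 96.
By Pick's theorem, the interior count of the dilated polygon is 1056 − 96/2 + 1 = 1009.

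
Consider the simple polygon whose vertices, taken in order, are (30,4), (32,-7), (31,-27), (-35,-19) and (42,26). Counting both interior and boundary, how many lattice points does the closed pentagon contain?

1626

Using the shoelace formula, 2A = |[30·(-7) − 32·4] + [32·(-27) − 31·(-7)] + [31·(-19) − (-35)·(-27)] + [(-35)·26 − 42·(-19)] + [42·4 − 30·26]| = 3243, so the area is 3243/2.
Summing gcd(|Δx|,|Δy|) over the edges gives the boundary count: gcd(2,11) + gcd(1,20) + gcd(66,8) + gcd(77,45) + gcd(12,22) = 1+1+2+1+2 = 7.
Pick's theorem gives I = A − B/2 + 1 = 3243/2 − 7/2 + 1 = 1619, so the closed region contains I + B = 1619 + 7 = 1626 lattice points.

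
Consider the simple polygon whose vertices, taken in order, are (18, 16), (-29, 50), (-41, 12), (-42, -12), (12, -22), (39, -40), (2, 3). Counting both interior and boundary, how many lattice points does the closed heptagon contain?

2851

The shoelace formula gives twice the area as |(18·50 − (-29)·16) + ((-29)·12 − (-41)·50) + ((-41)·(-12) − (-42)·12) + ((-42)·(-22) − 12·(-12)) + (12·(-40) − 39·(-22)) + (39·3 − 2·(-40)) + (2·16 − 18·3)| = 5683, so the area is 2841.5.
Summing gcd(|Δx|,|Δy|) over the edges gives the boundary count: gcd(47,34) + gcd(12,38) + gcd(1,24) + gcd(54,10) + gcd(27,18) + gcd(37,43) + gcd(16,13) = 1+2+1+2+9+1+1 = 17.
Pick's theorem gives I = A − B/2 + 1 = 2841.5 − 17/2 + 1 = 2834, so the closed region contains I + B = 2834 + 17 = 2851 lattice points.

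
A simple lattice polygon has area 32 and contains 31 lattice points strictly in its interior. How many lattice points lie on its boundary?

Pick's theorem gives A = I + B/2 − 1, so B = 2(A − I + 1) = 2(32 − 31 + 1) = 4.

4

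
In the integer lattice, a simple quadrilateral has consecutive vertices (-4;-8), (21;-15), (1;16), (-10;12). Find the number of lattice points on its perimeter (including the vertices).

5

Summing gcd(|Δx|,|Δy|) over the edges gives the boundary count: gcd(25,7) + gcd(20,31) + gcd(11,4) + gcd(6,20) = 1+1+1+2 = 5.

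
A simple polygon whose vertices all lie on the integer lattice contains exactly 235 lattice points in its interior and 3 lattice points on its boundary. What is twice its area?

By Pick's theorem, A = I + B/2 − 1 = 235 + 3/2 − 1 = 471/2.
Hence 2A = 471.

471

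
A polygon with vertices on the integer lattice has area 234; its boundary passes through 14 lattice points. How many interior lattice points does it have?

228

From Pick's theorem, I = A − B/2 + 1 = 234 − 14/2 + 1 = 228.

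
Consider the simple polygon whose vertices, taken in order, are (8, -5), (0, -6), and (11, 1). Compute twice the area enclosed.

The shoelace formula gives twice the area as |(8·(-6) − 0·(-5)) + (0·1 − 11·(-6)) + (11·(-5) − 8·1)| = 45, so the area is 22.5.

45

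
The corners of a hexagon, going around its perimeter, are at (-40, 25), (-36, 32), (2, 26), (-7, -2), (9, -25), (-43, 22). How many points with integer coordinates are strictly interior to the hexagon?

1037

By the shoelace formula, twice the signed area is |((-40)·32 − (-36)·25) + ((-36)·26 − 2·32) + (2·(-2) − (-7)·26) + ((-7)·(-25) − 9·(-2)) + (9·22 − (-43)·(-25)) + ((-43)·25 − (-40)·22)| = 2081, so the area is 1040.5.
Summing gcd(|Δx|,|Δy|) over the edges gives the boundary count: gcd(4,7) + gcd(38,6) + gcd(9,28) + gcd(16,23) + gcd(52,47) + gcd(3,3) = 1+2+1+1+1+3 = 9.
By Pick's theorem A = I + B/2 − 1, so I = 1040.5 − 9/2 + 1 = 1037.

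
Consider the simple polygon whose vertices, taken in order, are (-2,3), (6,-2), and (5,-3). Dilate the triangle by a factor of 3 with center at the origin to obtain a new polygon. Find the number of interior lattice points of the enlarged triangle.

Using the shoelace formula, 2A = |[(-2)·(-2) − 6·3] + [6·(-3) − 5·(-2)] + [5·3 − (-2)·(-3)]| = 13, so the area is 13/2.
The number of boundary lattice points is Σ gcd(|Δx|,|Δy|) = gcd(8,5) + gcd(1,1) + gcd(7,6) = 1+1+1 = 3.
Scaling by 3 multiplies the area by 3² = 9 (so the new area is 58.5) and multiplies the boundary lattice-point count by 3, giving 9.
By Pick's theorem, the interior count of the dilated polygon is 58.5 − 9/2 + 1 = 55.

55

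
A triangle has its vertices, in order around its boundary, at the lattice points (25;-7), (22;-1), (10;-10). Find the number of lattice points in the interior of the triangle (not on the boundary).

46

Using the shoelace formula, 2A = |(25·(-1) − 22·(-7)) + (22·(-10) − 10·(-1)) + (10·(-7) − 25·(-10))| = 99, so the area is 49.5.
Along each edge there are gcd(|Δx|,|Δy|)+1 lattice points, so counting each shared vertex once the boundary has gcd(3,6) + gcd(12,9) + gcd(15,3) = 3+3+3 = 9.
By Pick's theorem A = I + B/2 − 1, so I = 49.5 − 9/2 + 1 = 46.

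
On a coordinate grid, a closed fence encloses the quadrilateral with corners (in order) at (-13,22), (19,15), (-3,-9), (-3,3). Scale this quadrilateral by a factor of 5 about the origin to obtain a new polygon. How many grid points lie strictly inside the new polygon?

9986

Using the shoelace formula, 2A = |[(-13)·15 − 19·22] + [19·(-9) − (-3)·15] + [(-3)·3 − (-3)·(-9)] + [(-3)·22 − (-13)·3]| = 802, so the area is 401.
Along each edge there are gcd(|Δx|,|Δy|)+1 lattice points, so counting each shared vertex once the boundary has gcd(32,7) + gcd(22,24) + gcd(0,12) + gcd(10,19) = 1+2+12+1 = 16.
Scaling by 5 multiplies the area by 5² = 25 (so the new area is 10025) and multiplies the boundary lattice-point count by 5, giving 80.
By Pick's theorem, the interior count of the dilated polygon is 10025 − 80/2 + 1 = 9986.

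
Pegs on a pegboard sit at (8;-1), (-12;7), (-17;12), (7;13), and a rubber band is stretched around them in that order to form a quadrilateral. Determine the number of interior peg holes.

194

Using the shoelace formula, 2A = |(8·7 − (-12)·(-1)) + ((-12)·12 − (-17)·7) + ((-17)·13 − 7·12) + (7·(-1) − 8·13)| = 397, so the area is 397/2.
The number of boundary lattice points is Σ gcd(|Δx|,|Δy|) = gcd(20,8) + gcd(5,5) + gcd(24,1) + gcd(1,14) = 4+5+1+1 = 11.
Pick's theorem gives I = A − B/2 + 1 = 397/2 − 11/2 + 1 = 194.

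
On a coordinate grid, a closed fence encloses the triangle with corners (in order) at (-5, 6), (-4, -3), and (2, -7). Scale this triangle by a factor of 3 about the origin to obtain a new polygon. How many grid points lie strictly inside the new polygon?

220

By the shoelace formula, twice the signed area is |[(-5)·(-3) − (-4)·6] + [(-4)·(-7) − 2·(-3)] + [2·6 − (-5)·(-7)]| = 50, so the area is 25.
The number of boundary lattice points is Σ gcd(|Δx|,|Δy|) = gcd(1,9) + gcd(6,4) + gcd(7,13) = 1+2+1 = 4.
Scaling by 3 multiplies the area by 3² = 9 (so the new area is 225) and multiplies the boundary lattice-point count by 3, giving 12.
By Pick's theorem, the interior count of the dilated polygon is 225 − 12/2 + 1 = 220.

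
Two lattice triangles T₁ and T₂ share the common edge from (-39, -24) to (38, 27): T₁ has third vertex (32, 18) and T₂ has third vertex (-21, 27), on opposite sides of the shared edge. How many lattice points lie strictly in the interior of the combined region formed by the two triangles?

The union is the simple quadrilateral with vertices (-39, -24), (32, 18), (38, 27), (-21, 27) in order.
The shoelace formula gives twice the area as |((-39)·18 − 32·(-24)) + (32·27 − 38·18) + (38·27 − (-21)·27) + ((-21)·(-24) − (-39)·27)| = 3396, so the area is 1698.
Summing gcd(|Δx|,|Δy|) over the edges gives the boundary count: gcd(71,42) + gcd(6,9) + gcd(59,0) + gcd(18,51) = 1+3+59+3 = 66.
By Pick's theorem I = A − B/2 + 1 = 1698 − 66/2 + 1 = 1666.

1666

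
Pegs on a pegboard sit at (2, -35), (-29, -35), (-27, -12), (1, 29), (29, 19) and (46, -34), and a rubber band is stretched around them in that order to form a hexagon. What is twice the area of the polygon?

6677

By the shoelace formula, twice the signed area is |(2·(-35) − (-29)·(-35)) + ((-29)·(-12) − (-27)·(-35)) + ((-27)·29 − 1·(-12)) + (1·19 − 29·29) + (29·(-34) − 46·19) + (46·(-35) − 2·(-34))| = 6677, so the area is 3338.5.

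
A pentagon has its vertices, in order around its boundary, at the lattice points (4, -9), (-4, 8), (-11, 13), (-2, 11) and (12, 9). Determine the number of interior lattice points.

176

By the shoelace formula, twice the signed area is |(4·8 − (-4)·(-9)) + ((-4)·13 − (-11)·8) + ((-11)·11 − (-2)·13) + ((-2)·9 − 12·11) + (12·(-9) − 4·9)| = 357, so the area is 178.5.
Along each edge there are gcd(|Δx|,|Δy|)+1 lattice points, so counting each shared vertex once the boundary has gcd(8,17) + gcd(7,5) + gcd(9,2) + gcd(14,2) + gcd(8,18) = 1+1+1+2+2 = 7.
By Pick's theorem A = I + B/2 − 1, so I = 178.5 − 7/2 + 1 = 176.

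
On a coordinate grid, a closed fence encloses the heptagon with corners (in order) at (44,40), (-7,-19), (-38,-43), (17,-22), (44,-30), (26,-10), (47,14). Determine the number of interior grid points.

1739

By the shoelace formula, twice the signed area is |(44·(-19) − (-7)·40) + ((-7)·(-43) − (-38)·(-19)) + ((-38)·(-22) − 17·(-43)) + (17·(-30) − 44·(-22)) + (44·(-10) − 26·(-30)) + (26·14 − 47·(-10)) + (47·40 − 44·14)| = 3486, so the area is 1743.
Along each edge there are gcd(|Δx|,|Δy|)+1 lattice points, so counting each shared vertex once the boundary has gcd(51,59) + gcd(31,24) + gcd(55,21) + gcd(27,8) + gcd(18,20) + gcd(21,24) + gcd(3,26) = 1+1+1+1+2+3+1 = 10.
By Pick's theorem A = I + B/2 − 1, so I = 1743 − 10/2 + 1 = 1739.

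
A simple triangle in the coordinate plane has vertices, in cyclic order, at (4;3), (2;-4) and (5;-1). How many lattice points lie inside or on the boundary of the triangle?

11

Using the shoelace formula, 2A = |[4·(-4) − 2·3] + [2·(-1) − 5·(-4)] + [5·3 − 4·(-1)]| = 15, so the area is 15/2.
Summing gcd(|Δx|,|Δy|) over the edges gives the boundary count: gcd(2,7) + gcd(3,3) + gcd(1,4) = 1+3+1 = 5.
Pick's theorem gives I = A − B/2 + 1 = 15/2 − 5/2 + 1 = 6, so the closed region contains I + B = 6 + 5 = 11 lattice points.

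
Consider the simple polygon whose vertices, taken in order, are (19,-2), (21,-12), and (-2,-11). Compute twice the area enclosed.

228

By the shoelace formula, twice the signed area is |(19·(-12) − 21·(-2)) + (21·(-11) − (-2)·(-12)) + ((-2)·(-2) − 19·(-11))| = 228, so the area is 114.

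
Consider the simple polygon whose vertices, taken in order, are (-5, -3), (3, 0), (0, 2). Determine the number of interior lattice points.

The shoelace formula gives twice the area as |[(-5)·0 − 3·(-3)] + [3·2 − 0·0] + [0·(-3) − (-5)·2]| = 25, so the area is 12.5.
The number of boundary lattice points is Σ gcd(|Δx|,|Δy|) = gcd(8,3) + gcd(3,2) + gcd(5,5) = 1+1+5 = 7.
Pick's theorem gives I = A − B/2 + 1 = 12.5 − 7/2 + 1 = 10.

10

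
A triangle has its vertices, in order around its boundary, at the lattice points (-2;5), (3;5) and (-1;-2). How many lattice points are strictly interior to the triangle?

The shoelace formula gives twice the area as |((-2)·5 − 3·5) + (3·(-2) − (-1)·5) + ((-1)·5 − (-2)·(-2))| = 35, so the area is 35/2.
The number of boundary lattice points is Σ gcd(|Δx|,|Δy|) = gcd(5,0) + gcd(4,7) + gcd(1,7) = 5+1+1 = 7.
Pick's theorem gives I = A − B/2 + 1 = 35/2 − 7/2 + 1 = 15.

15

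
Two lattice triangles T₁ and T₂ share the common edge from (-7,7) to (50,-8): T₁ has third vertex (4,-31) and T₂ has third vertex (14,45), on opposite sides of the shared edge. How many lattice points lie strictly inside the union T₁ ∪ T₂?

2229

The union is the simple quadrilateral with vertices (-7,7), (4,-31), (50,-8), (14,45) in order.
By the shoelace formula, twice the signed area is |[(-7)·(-31) − 4·7] + [4·(-8) − 50·(-31)] + [50·45 − 14·(-8)] + [14·7 − (-7)·45]| = 4482, so the area is 2241.
The number of boundary lattice points is Σ gcd(|Δx|,|Δy|) = gcd(11,38) + gcd(46,23) + gcd(36,53) + gcd(21,38) = 1+23+1+1 = 26.
By Pick's theorem I = A − B/2 + 1 = 2241 − 26/2 + 1 = 2229.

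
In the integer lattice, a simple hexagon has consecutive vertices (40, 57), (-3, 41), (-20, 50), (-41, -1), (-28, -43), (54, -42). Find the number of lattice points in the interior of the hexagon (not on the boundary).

By the shoelace formula, twice the signed area is |[40·41 − (-3)·57] + [(-3)·50 − (-20)·41] + [(-20)·(-1) − (-41)·50] + [(-41)·(-43) − (-28)·(-1)] + [(-28)·(-42) − 54·(-43)] + [54·57 − 40·(-42)]| = 14542, so the area is 7271.
Along each edge there are gcd(|Δx|,|Δy|)+1 lattice points, so counting each shared vertex once the boundary has gcd(43,16) + gcd(17,9) + gcd(21,51) + gcd(13,42) + gcd(82,1) + gcd(14,99) = 1+1+3+1+1+1 = 8.
By Pick's theorem A = I + B/2 − 1, so I = 7271 − 8/2 + 1 = 7268.

7268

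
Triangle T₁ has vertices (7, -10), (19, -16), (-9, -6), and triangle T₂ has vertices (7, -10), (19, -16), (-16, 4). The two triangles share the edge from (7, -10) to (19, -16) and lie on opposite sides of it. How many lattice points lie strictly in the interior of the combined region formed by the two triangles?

The union is the simple quadrilateral with vertices (7, -10), (-9, -6), (19, -16), (-16, 4) in order.
By the shoelace formula, twice the signed area is |(7·(-6) − (-9)·(-10)) + ((-9)·(-16) − 19·(-6)) + (19·4 − (-16)·(-16)) + ((-16)·(-10) − 7·4)| = 78, so the area is 39.
Summing gcd(|Δx|,|Δy|) over the edges gives the boundary count: gcd(16,4) + gcd(28,10) + gcd(35,20) + gcd(23,14) = 4+2+5+1 = 12.
By Pick's theorem I = A − B/2 + 1 = 39 − 12/2 + 1 = 34.

34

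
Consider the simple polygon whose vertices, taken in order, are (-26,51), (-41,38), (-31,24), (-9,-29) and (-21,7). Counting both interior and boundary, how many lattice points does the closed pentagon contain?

435

The shoelace formula gives twice the area as |[(-26)·38 − (-41)·51] + [(-41)·24 − (-31)·38] + [(-31)·(-29) − (-9)·24] + [(-9)·7 − (-21)·(-29)] + [(-21)·51 − (-26)·7]| = 851, so the area is 851/2.
The number of boundary lattice points is Σ gcd(|Δx|,|Δy|) = gcd(15,13) + gcd(10,14) + gcd(22,53) + gcd(12,36) + gcd(5,44) = 1+2+1+12+1 = 17.
Pick's theorem gives I = A − B/2 + 1 = 851/2 − 17/2 + 1 = 418, so the closed region contains I + B = 418 + 17 = 435 lattice points.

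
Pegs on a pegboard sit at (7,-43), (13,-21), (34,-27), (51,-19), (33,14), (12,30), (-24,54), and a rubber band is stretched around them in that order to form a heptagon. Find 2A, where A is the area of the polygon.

Using the shoelace formula, 2A = |(7·(-21) − 13·(-43)) + (13·(-27) − 34·(-21)) + (34·(-19) − 51·(-27)) + (51·14 − 33·(-19)) + (33·30 − 12·14) + (12·54 − (-24)·30) + ((-24)·(-43) − 7·54)| = 5691, so the area is 5691/2.

5691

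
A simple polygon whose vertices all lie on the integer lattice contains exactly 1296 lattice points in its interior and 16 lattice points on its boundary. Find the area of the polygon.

1303

By Pick's theorem, A = I + B/2 − 1 = 1296 + 16/2 − 1 = 1303.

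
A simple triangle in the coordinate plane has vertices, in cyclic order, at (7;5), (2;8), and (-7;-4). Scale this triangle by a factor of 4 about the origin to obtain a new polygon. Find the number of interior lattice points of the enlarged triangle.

By the shoelace formula, twice the signed area is |[7·8 − 2·5] + [2·(-4) − (-7)·8] + [(-7)·5 − 7·(-4)]| = 87, so the area is 87/2.
The number of boundary lattice points is Σ gcd(|Δx|,|Δy|) = gcd(5,3) + gcd(9,12) + gcd(14,9) = 1+3+1 = 5.
Scaling by 4 multiplies the area by 4² = 16 (so the new area is 696) and multiplies the boundary lattice-point count by 4, giving 20.
By Pick's theorem, the interior count of the dilated polygon is 696 − 20/2 + 1 = 687.

687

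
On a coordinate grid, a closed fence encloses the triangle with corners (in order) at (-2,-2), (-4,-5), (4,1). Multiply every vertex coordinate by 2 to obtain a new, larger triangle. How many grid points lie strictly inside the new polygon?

19

The shoelace formula gives twice the area as |((-2)·(-5) − (-4)·(-2)) + ((-4)·1 − 4·(-5)) + (4·(-2) − (-2)·1)| = 12, so the area is 6.
Along each edge there are gcd(|Δx|,|Δy|)+1 lattice points, so counting each shared vertex once the boundary has gcd(2,3) + gcd(8,6) + gcd(6,3) = 1+2+3 = 6.
Scaling by 2 multiplies the area by 2² = 4 (so the new area is 24) and multiplies the boundary lattice-point count by 2, giving 12.
By Pick's theorem, the interior count of the dilated polygon is 24 − 12/2 + 1 = 19.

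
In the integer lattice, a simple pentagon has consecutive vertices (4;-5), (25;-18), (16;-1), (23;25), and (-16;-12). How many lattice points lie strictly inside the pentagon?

Using the shoelace formula, 2A = |(4·(-18) − 25·(-5)) + (25·(-1) − 16·(-18)) + (16·25 − 23·(-1)) + (23·(-12) − (-16)·25) + ((-16)·(-5) − 4·(-12))| = 991, so the area is 991/2.
Along each edge there are gcd(|Δx|,|Δy|)+1 lattice points, so counting each shared vertex once the boundary has gcd(21,13) + gcd(9,17) + gcd(7,26) + gcd(39,37) + gcd(20,7) = 1+1+1+1+1 = 5.
Pick's theorem gives I = A − B/2 + 1 = 991/2 − 5/2 + 1 = 494.

494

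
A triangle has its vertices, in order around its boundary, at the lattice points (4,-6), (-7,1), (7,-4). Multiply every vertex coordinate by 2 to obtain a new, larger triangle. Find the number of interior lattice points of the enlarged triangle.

By the shoelace formula, twice the signed area is |[4·1 − (-7)·(-6)] + [(-7)·(-4) − 7·1] + [7·(-6) − 4·(-4)]| = 43, so the area is 43/2.
The number of boundary lattice points is Σ gcd(|Δx|,|Δy|) = gcd(11,7) + gcd(14,5) + gcd(3,2) = 1+1+1 = 3.
Scaling by 2 multiplies the area by 2² = 4 (so the new area is 86) and multiplies the boundary lattice-point count by 2, giving 6.
By Pick's theorem, the interior count of the dilated polygon is 86 − 6/2 + 1 = 84.

84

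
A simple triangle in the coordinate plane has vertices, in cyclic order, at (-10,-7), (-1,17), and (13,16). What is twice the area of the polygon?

The shoelace formula gives twice the area as |((-10)·17 − (-1)·(-7)) + ((-1)·16 − 13·17) + (13·(-7) − (-10)·16)| = 345, so the area is 172.5.

345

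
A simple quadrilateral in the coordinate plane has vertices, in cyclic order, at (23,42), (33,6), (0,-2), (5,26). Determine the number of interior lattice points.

By the shoelace formula, twice the signed area is |(23·6 − 33·42) + (33·(-2) − 0·6) + (0·26 − 5·(-2)) + (5·42 − 23·26)| = 1692, so the area is 846.
Summing gcd(|Δx|,|Δy|) over the edges gives the boundary count: gcd(10,36) + gcd(33,8) + gcd(5,28) + gcd(18,16) = 2+1+1+2 = 6.
By Pick's theorem A = I + B/2 − 1, so I = 846 − 6/2 + 1 = 844.

844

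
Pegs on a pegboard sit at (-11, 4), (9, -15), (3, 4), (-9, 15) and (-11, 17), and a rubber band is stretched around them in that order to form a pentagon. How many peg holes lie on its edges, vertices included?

Summing gcd(|Δx|,|Δy|) over the edges gives the boundary count: gcd(20,19) + gcd(6,19) + gcd(12,11) + gcd(2,2) + gcd(0,13) = 1+1+1+2+13 = 18.

18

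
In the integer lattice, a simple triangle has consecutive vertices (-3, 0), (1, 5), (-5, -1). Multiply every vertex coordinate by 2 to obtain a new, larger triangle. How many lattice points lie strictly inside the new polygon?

5

Using the shoelace formula, 2A = |((-3)·5 − 1·0) + (1·(-1) − (-5)·5) + ((-5)·0 − (-3)·(-1))| = 6, so the area is 3.
Summing gcd(|Δx|,|Δy|) over the edges gives the boundary count: gcd(4,5) + gcd(6,6) + gcd(2,1) = 1+6+1 = 8.
Scaling by 2 multiplies the area by 2² = 4 (so the new area is 12) and multiplies the boundary lattice-point count by 2, giving 16.
By Pick's theorem, the interior count of the dilated polygon is 12 − 16/2 + 1 = 5.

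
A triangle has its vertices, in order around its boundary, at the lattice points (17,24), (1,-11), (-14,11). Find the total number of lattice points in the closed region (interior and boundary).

441

By the shoelace formula, twice the signed area is |[17·(-11) − 1·24] + [1·11 − (-14)·(-11)] + [(-14)·24 − 17·11]| = 877, so the area is 438.5.
The number of boundary lattice points is Σ gcd(|Δx|,|Δy|) = gcd(16,35) + gcd(15,22) + gcd(31,13) = 1+1+1 = 3.
Pick's theorem gives I = A − B/2 + 1 = 438.5 − 3/2 + 1 = 438, so the closed region contains I + B = 438 + 3 = 441 lattice points.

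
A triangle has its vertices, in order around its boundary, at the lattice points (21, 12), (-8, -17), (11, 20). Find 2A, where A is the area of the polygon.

522

Using the shoelace formula, 2A = |[21·(-17) − (-8)·12] + [(-8)·20 − 11·(-17)] + [11·12 − 21·20]| = 522, so the area is 261.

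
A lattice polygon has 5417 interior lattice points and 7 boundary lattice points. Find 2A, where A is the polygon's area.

Pick's theorem states A = I + B/2 − 1, so A = 5417 + 7/2 − 1 = 10839/2.
Hence 2A = 10839.

10839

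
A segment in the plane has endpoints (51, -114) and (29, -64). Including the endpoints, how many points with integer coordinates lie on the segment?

The number of lattice points on a segment between lattice points is gcd(|Δx|,|Δy|) + 1 = gcd(22,50) + 1 = 2 + 1 = 3.

3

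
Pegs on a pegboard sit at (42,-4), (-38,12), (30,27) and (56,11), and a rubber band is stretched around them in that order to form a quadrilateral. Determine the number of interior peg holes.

1442

The shoelace formula gives twice the area as |(42·12 − (-38)·(-4)) + ((-38)·27 − 30·12) + (30·11 − 56·27) + (56·(-4) − 42·11)| = 2902, so the area is 1451.
The number of boundary lattice points is Σ gcd(|Δx|,|Δy|) = gcd(80,16) + gcd(68,15) + gcd(26,16) + gcd(14,15) = 16+1+2+1 = 20.
Pick's theorem gives I = A − B/2 + 1 = 1451 − 20/2 + 1 = 1442.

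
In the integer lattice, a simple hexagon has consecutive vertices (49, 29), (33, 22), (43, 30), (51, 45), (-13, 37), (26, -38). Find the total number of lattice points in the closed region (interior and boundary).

Using the shoelace formula, 2A = |(49·22 − 33·29) + (33·30 − 43·22) + (43·45 − 51·30) + (51·37 − (-13)·45) + ((-13)·(-38) − 26·37) + (26·29 − 49·(-38))| = 5190, so the area is 2595.
Summing gcd(|Δx|,|Δy|) over the edges gives the boundary count: gcd(16,7) + gcd(10,8) + gcd(8,15) + gcd(64,8) + gcd(39,75) + gcd(23,67) = 1+2+1+8+3+1 = 16.
Pick's theorem gives I = A − B/2 + 1 = 2595 − 16/2 + 1 = 2588, so the closed region contains I + B = 2588 + 16 = 2604 lattice points.

2604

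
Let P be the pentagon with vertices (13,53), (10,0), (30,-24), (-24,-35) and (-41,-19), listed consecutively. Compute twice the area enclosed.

5301

The shoelace formula gives twice the area as |(13·0 − 10·53) + (10·(-24) − 30·0) + (30·(-35) − (-24)·(-24)) + ((-24)·(-19) − (-41)·(-35)) + ((-41)·53 − 13·(-19))| = 5301, so the area is 2650.5.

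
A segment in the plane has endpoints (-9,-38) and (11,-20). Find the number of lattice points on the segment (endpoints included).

3

The number of lattice points on a segment between lattice points is gcd(|Δx|,|Δy|) + 1 = gcd(20,18) + 1 = 2 + 1 = 3.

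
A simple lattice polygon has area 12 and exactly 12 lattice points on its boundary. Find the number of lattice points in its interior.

7

From Pick's theorem, I = A − B/2 + 1 = 12 − 12/2 + 1 = 7.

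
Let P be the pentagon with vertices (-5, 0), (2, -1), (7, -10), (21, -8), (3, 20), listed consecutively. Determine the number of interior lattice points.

Using the shoelace formula, 2A = |[(-5)·(-1) − 2·0] + [2·(-10) − 7·(-1)] + [7·(-8) − 21·(-10)] + [21·20 − 3·(-8)] + [3·0 − (-5)·20]| = 690, so the area is 345.
The number of boundary lattice points is Σ gcd(|Δx|,|Δy|) = gcd(7,1) + gcd(5,9) + gcd(14,2) + gcd(18,28) + gcd(8,20) = 1+1+2+2+4 = 10.
Pick's theorem gives I = A − B/2 + 1 = 345 − 10/2 + 1 = 341.

341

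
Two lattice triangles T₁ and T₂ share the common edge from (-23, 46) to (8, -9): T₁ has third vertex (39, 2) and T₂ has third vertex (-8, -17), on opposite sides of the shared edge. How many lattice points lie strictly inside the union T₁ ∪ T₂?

The union is the simple quadrilateral with vertices (-23, 46), (39, 2), (8, -9), (-8, -17) in order.
By the shoelace formula, twice the signed area is |[(-23)·2 − 39·46] + [39·(-9) − 8·2] + [8·(-17) − (-8)·(-9)] + [(-8)·46 − (-23)·(-17)]| = 3174, so the area is 1587.
The number of boundary lattice points is Σ gcd(|Δx|,|Δy|) = gcd(62,44) + gcd(31,11) + gcd(16,8) + gcd(15,63) = 2+1+8+3 = 14.
By Pick's theorem I = A − B/2 + 1 = 1587 − 14/2 + 1 = 1581.

1581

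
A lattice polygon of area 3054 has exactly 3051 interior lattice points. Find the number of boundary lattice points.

8

Pick's theorem gives A = I + B/2 − 1, so B = 2(A − I + 1) = 2(3054 − 3051 + 1) = 8.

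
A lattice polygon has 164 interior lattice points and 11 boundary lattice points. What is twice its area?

By Pick's theorem, A = I + B/2 − 1 = 164 + 11/2 − 1 = 337/2.
Hence 2A = 337.

337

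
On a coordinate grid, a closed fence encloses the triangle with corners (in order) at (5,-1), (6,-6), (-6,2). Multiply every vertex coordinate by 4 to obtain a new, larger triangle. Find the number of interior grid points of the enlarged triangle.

By the shoelace formula, twice the signed area is |[5·(-6) − 6·(-1)] + [6·2 − (-6)·(-6)] + [(-6)·(-1) − 5·2]| = 52, so the area is 26.
The number of boundary lattice points is Σ gcd(|Δx|,|Δy|) = gcd(1,5) + gcd(12,8) + gcd(11,3) = 1+4+1 = 6.
Scaling by 4 multiplies the area by 4² = 16 (so the new area is 416) and multiplies the boundary lattice-point count by 4, giving 24.
By Pick's theorem, the interior count of the dilated polygon is 416 − 24/2 + 1 = 405.

405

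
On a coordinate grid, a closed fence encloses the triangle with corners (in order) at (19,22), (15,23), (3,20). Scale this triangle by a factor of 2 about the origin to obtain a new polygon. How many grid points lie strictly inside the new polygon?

By the shoelace formula, twice the signed area is |[19·23 − 15·22] + [15·20 − 3·23] + [3·22 − 19·20]| = 24, so the area is 12.
Summing gcd(|Δx|,|Δy|) over the edges gives the boundary count: gcd(4,1) + gcd(12,3) + gcd(16,2) = 1+3+2 = 6.
Scaling by 2 multiplies the area by 2² = 4 (so the new area is 48) and multiplies the boundary lattice-point count by 2, giving 12.
By Pick's theorem, the interior count of the dilated polygon is 48 − 12/2 + 1 = 43.

43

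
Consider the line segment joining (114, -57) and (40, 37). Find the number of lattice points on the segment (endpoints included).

3

The number of lattice points on a segment between lattice points is gcd(|Δx|,|Δy|) + 1 = gcd(74,94) + 1 = 2 + 1 = 3.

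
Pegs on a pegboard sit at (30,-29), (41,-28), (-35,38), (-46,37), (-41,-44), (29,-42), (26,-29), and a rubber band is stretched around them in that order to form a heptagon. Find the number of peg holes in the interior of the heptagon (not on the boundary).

4138

Using the shoelace formula, 2A = |[30·(-28) − 41·(-29)] + [41·38 − (-35)·(-28)] + [(-35)·37 − (-46)·38] + [(-46)·(-44) − (-41)·37] + [(-41)·(-42) − 29·(-44)] + [29·(-29) − 26·(-42)] + [26·(-29) − 30·(-29)]| = 8286, so the area is 4143.
Along each edge there are gcd(|Δx|,|Δy|)+1 lattice points, so counting each shared vertex once the boundary has gcd(11,1) + gcd(76,66) + gcd(11,1) + gcd(5,81) + gcd(70,2) + gcd(3,13) + gcd(4,0) = 1+2+1+1+2+1+4 = 12.
Pick's theorem gives I = A − B/2 + 1 = 4143 − 12/2 + 1 = 4138.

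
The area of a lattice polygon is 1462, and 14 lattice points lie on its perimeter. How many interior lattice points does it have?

From Pick's theorem, I = A − B/2 + 1 = 1462 − 14/2 + 1 = 1456.

1456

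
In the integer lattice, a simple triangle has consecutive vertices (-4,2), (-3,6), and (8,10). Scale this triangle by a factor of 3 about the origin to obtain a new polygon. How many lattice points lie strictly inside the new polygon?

The shoelace formula gives twice the area as |[(-4)·6 − (-3)·2] + [(-3)·10 − 8·6] + [8·2 − (-4)·10]| = 40, so the area is 20.
The number of boundary lattice points is Σ gcd(|Δx|,|Δy|) = gcd(1,4) + gcd(11,4) + gcd(12,8) = 1+1+4 = 6.
Scaling by 3 multiplies the area by 3² = 9 (so the new area is 180) and multiplies the boundary lattice-point count by 3, giving 18.
By Pick's theorem, the interior count of the dilated polygon is 180 − 18/2 + 1 = 172.

172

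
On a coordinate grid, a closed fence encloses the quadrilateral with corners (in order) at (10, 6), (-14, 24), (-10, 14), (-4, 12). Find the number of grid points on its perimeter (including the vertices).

Along each edge there are gcd(|Δx|,|Δy|)+1 lattice points, so counting each shared vertex once the boundary has gcd(24,18) + gcd(4,10) + gcd(6,2) + gcd(14,6) = 6+2+2+2 = 12.

12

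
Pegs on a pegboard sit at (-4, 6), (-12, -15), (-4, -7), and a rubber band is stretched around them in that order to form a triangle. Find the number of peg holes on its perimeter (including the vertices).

The number of boundary lattice points is Σ gcd(|Δx|,|Δy|) = gcd(8,21) + gcd(8,8) + gcd(0,13) = 1+8+13 = 22.

22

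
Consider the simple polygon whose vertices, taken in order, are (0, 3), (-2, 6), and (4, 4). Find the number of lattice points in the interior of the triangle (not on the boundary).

6

Using the shoelace formula, 2A = |[0·6 − (-2)·3] + [(-2)·4 − 4·6] + [4·3 − 0·4]| = 14, so the area is 7.
The number of boundary lattice points is Σ gcd(|Δx|,|Δy|) = gcd(2,3) + gcd(6,2) + gcd(4,1) = 1+2+1 = 4.
Pick's theorem gives I = A − B/2 + 1 = 7 − 4/2 + 1 = 6.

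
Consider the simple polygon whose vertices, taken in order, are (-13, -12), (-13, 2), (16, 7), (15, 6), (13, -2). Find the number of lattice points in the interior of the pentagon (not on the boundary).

293

The shoelace formula gives twice the area as |[(-13)·2 − (-13)·(-12)] + [(-13)·7 − 16·2] + [16·6 − 15·7] + [15·(-2) − 13·6] + [13·(-12) − (-13)·(-2)]| = 604, so the area is 302.
Summing gcd(|Δx|,|Δy|) over the edges gives the boundary count: gcd(0,14) + gcd(29,5) + gcd(1,1) + gcd(2,8) + gcd(26,10) = 14+1+1+2+2 = 20.
Pick's theorem gives I = A − B/2 + 1 = 302 − 20/2 + 1 = 293.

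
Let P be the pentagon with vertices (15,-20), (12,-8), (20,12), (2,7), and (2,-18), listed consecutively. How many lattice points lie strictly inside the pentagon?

344

By the shoelace formula, twice the signed area is |(15·(-8) − 12·(-20)) + (12·12 − 20·(-8)) + (20·7 − 2·12) + (2·(-18) − 2·7) + (2·(-20) − 15·(-18))| = 720, so the area is 360.
The number of boundary lattice points is Σ gcd(|Δx|,|Δy|) = gcd(3,12) + gcd(8,20) + gcd(18,5) + gcd(0,25) + gcd(13,2) = 3+4+1+25+1 = 34.
Pick's theorem gives I = A − B/2 + 1 = 360 − 34/2 + 1 = 344.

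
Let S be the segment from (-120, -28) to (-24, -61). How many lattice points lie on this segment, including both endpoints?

The number of lattice points on a segment between lattice points is gcd(|Δx|,|Δy|) + 1 = gcd(96,33) + 1 = 3 + 1 = 4.

4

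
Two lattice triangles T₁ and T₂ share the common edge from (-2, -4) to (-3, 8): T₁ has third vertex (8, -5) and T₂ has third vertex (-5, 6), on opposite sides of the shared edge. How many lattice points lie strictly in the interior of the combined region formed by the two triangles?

71

The union is the simple quadrilateral with vertices (-2, -4), (8, -5), (-3, 8), (-5, 6) in order.
The shoelace formula gives twice the area as |[(-2)·(-5) − 8·(-4)] + [8·8 − (-3)·(-5)] + [(-3)·6 − (-5)·8] + [(-5)·(-4) − (-2)·6]| = 145, so the area is 72.5.
Summing gcd(|Δx|,|Δy|) over the edges gives the boundary count: gcd(10,1) + gcd(11,13) + gcd(2,2) + gcd(3,10) = 1+1+2+1 = 5.
By Pick's theorem I = A − B/2 + 1 = 72.5 − 5/2 + 1 = 71.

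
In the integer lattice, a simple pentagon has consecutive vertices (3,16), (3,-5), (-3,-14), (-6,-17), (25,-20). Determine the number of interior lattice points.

412

Using the shoelace formula, 2A = |[3·(-5) − 3·16] + [3·(-14) − (-3)·(-5)] + [(-3)·(-17) − (-6)·(-14)] + [(-6)·(-20) − 25·(-17)] + [25·16 − 3·(-20)]| = 852, so the area is 426.
Along each edge there are gcd(|Δx|,|Δy|)+1 lattice points, so counting each shared vertex once the boundary has gcd(0,21) + gcd(6,9) + gcd(3,3) + gcd(31,3) + gcd(22,36) = 21+3+3+1+2 = 30.
Pick's theorem gives I = A − B/2 + 1 = 426 − 30/2 + 1 = 412.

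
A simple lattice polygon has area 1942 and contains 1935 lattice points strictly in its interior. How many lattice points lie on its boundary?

16

Pick's theorem gives A = I + B/2 − 1, so B = 2(A − I + 1) = 2(1942 − 1935 + 1) = 16.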